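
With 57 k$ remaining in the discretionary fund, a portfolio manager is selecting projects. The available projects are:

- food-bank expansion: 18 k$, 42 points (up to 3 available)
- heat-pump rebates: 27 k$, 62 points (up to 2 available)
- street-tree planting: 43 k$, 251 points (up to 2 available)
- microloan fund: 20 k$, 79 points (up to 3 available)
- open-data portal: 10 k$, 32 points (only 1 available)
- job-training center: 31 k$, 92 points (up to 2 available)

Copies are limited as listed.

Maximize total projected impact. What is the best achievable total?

The ratio ordering already packs tightly: street-tree planting + open-data portal, 53 k$, 283.
The spare 4 k$ is too small for any remaining project, and no exchange beats 283.

283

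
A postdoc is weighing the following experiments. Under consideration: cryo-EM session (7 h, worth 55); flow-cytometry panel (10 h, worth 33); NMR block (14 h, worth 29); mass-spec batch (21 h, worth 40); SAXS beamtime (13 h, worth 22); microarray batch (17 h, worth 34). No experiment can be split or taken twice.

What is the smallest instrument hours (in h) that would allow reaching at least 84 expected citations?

17

Look for the lowest-instrument combination reaching 84.
Taking cryo-EM session + flow-cytometry panel gives 88 (≥ 84) for 17 h.
Any bundle with less than 17 h falls short of 84.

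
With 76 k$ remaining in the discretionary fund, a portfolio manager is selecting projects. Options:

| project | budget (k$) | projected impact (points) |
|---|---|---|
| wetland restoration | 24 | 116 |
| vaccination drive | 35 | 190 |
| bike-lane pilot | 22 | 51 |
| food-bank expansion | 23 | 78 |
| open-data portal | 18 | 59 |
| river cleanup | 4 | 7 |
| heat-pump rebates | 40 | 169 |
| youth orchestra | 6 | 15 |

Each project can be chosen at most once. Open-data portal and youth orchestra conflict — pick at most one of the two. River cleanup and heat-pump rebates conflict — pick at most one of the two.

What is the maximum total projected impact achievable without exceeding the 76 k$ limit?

The ratio heuristic lands on wetland restoration + vaccination drive + river cleanup + youth orchestra (328) but leaves 7 k$ idle.
Replace wetland restoration and river cleanup and youth orchestra with heat-pump rebates: the trade gains 31 net, giving 359 at 75 k$.
Next best is wetland restoration + vaccination drive + river cleanup + youth orchestra at 328 (69 k$) — short by 31.

359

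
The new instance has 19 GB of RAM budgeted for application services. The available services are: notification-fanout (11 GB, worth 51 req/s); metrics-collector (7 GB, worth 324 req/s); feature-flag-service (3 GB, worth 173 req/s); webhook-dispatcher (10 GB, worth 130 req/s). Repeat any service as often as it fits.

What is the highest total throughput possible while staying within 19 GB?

Taking 6×feature-flag-service: 18 GB used, 1038 in throughput.
Nothing else within 19 GB beats 1038.

1038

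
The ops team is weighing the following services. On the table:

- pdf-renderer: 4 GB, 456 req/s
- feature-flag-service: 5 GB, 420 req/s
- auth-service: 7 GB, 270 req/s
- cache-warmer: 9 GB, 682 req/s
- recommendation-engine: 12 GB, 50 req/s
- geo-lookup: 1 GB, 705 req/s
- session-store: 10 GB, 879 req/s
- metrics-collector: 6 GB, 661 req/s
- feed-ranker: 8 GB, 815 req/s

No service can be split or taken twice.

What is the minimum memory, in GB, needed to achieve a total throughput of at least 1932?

13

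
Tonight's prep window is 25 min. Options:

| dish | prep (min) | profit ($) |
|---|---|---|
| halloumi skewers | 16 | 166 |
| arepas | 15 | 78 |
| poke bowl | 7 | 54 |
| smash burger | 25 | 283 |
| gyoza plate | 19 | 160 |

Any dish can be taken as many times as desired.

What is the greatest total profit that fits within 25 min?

Density check — smash burger 11.32, halloumi skewers 10.38, gyoza plate 8.42, poke bowl 7.71 are the best per min.
Smash burger uses 25 of the 25 min and totals 283.
That's the maximum — no swap from here does better than 283.

283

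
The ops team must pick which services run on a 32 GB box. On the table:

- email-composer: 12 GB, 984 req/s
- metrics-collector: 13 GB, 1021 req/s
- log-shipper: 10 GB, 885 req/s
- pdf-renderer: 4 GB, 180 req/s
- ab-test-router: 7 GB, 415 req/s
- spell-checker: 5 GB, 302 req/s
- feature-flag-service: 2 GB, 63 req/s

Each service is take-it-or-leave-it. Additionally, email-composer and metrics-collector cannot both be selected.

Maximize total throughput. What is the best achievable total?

Density check — log-shipper 88.50, email-composer 82.00, metrics-collector 78.54 are the best per GB.
Filling by ratio: email-composer + log-shipper + pdf-renderer + spell-checker for 2351, with 1 GB left unused.
The 12 GB tied up in email-composer is better spent on metrics-collector — total rises to 2388 (32 GB).

2388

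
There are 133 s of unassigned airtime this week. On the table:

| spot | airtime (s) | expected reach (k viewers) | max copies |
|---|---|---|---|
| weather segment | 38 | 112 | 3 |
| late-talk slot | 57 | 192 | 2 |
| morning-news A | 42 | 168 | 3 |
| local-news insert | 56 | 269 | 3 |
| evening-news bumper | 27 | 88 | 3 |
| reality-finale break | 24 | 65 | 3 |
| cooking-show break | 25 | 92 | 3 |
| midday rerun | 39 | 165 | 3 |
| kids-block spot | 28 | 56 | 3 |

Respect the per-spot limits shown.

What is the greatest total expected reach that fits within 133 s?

546

Density check — local-news insert 4.80, midday rerun 4.23, morning-news A 4.00, cooking-show break 3.68 are the best per s.
Filling by ratio: 2×local-news insert for 538, with 21 s left unused.
Replace local-news insert with weather segment + midday rerun: the trade gains 8 net, giving 546 at 133 s.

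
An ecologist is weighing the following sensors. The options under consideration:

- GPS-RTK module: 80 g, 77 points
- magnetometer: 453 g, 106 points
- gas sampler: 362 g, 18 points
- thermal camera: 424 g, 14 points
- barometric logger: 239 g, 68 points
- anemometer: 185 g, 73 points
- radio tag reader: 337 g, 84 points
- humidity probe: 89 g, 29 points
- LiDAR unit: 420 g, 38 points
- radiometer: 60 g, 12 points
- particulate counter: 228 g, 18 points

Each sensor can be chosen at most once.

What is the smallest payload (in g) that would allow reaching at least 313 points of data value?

901

Minimise g subject to total data value ≥ 313.
GPS-RTK module + barometric logger + anemometer + radio tag reader + radiometer: 314 data value at 901 g.
Any bundle with less than 901 g falls short of 313.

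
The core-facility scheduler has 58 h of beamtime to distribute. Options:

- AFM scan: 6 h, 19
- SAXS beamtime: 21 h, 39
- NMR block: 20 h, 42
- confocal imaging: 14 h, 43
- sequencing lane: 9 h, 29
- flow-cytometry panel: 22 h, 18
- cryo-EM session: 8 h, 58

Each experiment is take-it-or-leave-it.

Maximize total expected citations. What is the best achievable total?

191

By expected citations per h: cryo-EM session 7.25, sequencing lane 3.22, AFM scan 3.17, confocal imaging 3.07 lead.
Taking AFM scan + NMR block + confocal imaging + sequencing lane + cryo-EM session: 57 h used, 191 in expected citations.
The closest alternative, AFM scan + SAXS beamtime + confocal imaging + sequencing lane + cryo-EM session, reaches only 188.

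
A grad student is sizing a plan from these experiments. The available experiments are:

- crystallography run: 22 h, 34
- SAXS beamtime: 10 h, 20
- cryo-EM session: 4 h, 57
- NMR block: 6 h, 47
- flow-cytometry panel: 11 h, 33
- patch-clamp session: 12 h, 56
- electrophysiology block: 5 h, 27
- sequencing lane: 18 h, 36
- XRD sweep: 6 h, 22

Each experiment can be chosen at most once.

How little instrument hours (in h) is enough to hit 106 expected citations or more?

15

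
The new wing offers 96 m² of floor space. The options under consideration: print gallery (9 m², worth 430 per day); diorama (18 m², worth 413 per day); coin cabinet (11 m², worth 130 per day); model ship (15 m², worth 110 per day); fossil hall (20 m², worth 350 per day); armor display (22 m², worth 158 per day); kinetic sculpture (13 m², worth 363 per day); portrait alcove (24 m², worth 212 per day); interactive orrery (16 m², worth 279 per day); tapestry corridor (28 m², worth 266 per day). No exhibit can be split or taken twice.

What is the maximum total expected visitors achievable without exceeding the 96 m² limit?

Best packing: print gallery + diorama + coin cabinet + fossil hall + kinetic sculpture + interactive orrery — 87 m², 1965 total.
The spare 9 m² is too small for any remaining exhibit, and no exchange beats 1965.

1965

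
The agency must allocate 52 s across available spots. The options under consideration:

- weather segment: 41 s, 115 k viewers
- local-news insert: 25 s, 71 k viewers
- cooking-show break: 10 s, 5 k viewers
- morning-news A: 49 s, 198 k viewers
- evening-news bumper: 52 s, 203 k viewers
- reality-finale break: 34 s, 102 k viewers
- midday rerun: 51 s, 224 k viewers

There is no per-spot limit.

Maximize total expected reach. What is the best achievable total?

224

Density check — midday rerun 4.39, morning-news A 4.04, evening-news bumper 3.90 are the best per s.
The ratio ordering already packs tightly: midday rerun, 51 s, 224.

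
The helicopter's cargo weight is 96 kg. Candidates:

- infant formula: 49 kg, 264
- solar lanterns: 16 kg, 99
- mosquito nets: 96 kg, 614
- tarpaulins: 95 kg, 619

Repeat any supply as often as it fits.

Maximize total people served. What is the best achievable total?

619

By people served per kg: tarpaulins 6.52, mosquito nets 6.40, solar lanterns 6.19, infant formula 5.39 lead.
The ratio ordering already packs tightly: tarpaulins, 95 kg, 619.
Nothing else within 96 kg beats 619.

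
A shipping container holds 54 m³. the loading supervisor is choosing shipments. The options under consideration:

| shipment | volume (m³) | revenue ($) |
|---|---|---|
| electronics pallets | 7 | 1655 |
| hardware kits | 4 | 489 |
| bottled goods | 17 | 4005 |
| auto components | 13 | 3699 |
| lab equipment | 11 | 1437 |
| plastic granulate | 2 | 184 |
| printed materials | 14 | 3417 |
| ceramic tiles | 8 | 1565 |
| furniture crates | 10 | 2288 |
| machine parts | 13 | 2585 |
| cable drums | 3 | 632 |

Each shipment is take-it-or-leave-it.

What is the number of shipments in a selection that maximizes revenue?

4

The maximum revenue within 54 m³ is 13409.
bottled goods + auto components + printed materials + furniture crates hits 13409 at 54 m³.
Every optimal selection uses 4 shipments.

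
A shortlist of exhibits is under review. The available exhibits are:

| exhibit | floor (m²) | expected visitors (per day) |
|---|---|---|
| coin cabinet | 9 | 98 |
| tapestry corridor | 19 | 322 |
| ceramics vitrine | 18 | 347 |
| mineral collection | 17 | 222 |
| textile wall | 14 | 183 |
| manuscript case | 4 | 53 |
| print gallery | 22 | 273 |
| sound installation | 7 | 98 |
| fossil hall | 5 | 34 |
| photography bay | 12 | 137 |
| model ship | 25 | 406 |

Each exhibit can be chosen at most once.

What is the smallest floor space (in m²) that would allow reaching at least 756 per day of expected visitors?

44

Minimise m² subject to total expected visitors ≥ 756.
Taking tapestry corridor + ceramics vitrine + sound installation gives 767 (≥ 756) for 44 m².
Below 44 m² the best achievable stays under 756.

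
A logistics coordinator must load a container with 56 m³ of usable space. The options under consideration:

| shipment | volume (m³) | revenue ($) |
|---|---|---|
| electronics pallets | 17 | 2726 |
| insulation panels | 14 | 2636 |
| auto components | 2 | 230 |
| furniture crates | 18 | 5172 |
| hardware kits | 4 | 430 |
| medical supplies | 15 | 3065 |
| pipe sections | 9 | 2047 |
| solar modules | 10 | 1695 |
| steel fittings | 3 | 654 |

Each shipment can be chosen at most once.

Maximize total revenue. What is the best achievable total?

By revenue per m³: furniture crates 287.33, pipe sections 227.44, steel fittings 218.00, medical supplies 204.33 lead.
Greedy by ratio would take furniture crates + medical supplies + pipe sections + solar modules + steel fittings: 55 m³ used, total 12633.
The 13 m³ tied up in solar modules and steel fittings is better spent on insulation panels — total rises to 12920 (56 m³).

12920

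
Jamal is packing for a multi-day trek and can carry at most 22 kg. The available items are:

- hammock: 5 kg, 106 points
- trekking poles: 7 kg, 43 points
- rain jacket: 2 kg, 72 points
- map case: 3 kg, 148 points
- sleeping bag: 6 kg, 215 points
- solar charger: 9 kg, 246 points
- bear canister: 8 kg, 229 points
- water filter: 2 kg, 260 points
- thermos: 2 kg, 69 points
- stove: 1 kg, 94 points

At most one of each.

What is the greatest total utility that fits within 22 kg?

Greedy by ratio would take hammock + rain jacket + map case + sleeping bag + water filter + thermos + stove: 21 kg used, total 964.
Replace hammock and thermos with bear canister: the trade gains 54 net, giving 1018 at 22 kg.
Nothing else within 22 kg beats 1018.

1018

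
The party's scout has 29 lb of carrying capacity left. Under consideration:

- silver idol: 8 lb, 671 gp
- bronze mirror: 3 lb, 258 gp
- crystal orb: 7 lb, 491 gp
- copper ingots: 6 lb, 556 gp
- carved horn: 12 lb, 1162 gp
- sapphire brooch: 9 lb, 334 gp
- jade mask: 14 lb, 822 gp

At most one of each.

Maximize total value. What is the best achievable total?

2647

Silver idol + bronze mirror + copper ingots + carved horn uses 29 of the 29 lb and totals 2647.
Nothing else within 29 lb beats 2647.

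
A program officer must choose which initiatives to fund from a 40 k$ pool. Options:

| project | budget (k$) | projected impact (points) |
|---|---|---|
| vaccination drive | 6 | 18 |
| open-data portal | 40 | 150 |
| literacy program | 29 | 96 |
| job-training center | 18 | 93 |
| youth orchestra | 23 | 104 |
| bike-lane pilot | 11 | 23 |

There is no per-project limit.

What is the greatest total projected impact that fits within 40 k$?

186

Best packing: 2×job-training center — 36 k$, 186 total.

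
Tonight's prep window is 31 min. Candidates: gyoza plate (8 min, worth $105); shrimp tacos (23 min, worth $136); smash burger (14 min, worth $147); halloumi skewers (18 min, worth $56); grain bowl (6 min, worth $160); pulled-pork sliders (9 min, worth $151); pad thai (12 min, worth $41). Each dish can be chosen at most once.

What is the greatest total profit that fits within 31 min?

458

Taking the top-ratio dishes first gives gyoza plate + grain bowl + pulled-pork sliders for 416 (23 min).
The 8 min tied up in gyoza plate is better spent on smash burger — total rises to 458 (29 min).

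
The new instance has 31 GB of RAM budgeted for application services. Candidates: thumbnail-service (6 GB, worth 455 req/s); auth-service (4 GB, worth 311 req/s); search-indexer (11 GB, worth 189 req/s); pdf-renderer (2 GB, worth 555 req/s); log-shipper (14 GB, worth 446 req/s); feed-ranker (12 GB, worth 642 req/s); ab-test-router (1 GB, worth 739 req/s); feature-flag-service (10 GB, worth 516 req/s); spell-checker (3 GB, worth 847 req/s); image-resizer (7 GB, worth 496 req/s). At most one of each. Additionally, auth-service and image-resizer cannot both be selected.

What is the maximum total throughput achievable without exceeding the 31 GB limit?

Best packing: thumbnail-service + pdf-renderer + feed-ranker + ab-test-router + spell-checker + image-resizer — 31 GB, 3734 total.

3734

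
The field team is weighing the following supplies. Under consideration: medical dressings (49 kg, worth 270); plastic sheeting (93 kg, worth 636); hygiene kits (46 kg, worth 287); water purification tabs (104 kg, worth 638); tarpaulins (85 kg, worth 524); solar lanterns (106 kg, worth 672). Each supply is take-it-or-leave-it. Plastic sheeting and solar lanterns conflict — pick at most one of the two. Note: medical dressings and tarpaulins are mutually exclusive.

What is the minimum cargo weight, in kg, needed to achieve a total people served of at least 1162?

188

Look for the lowest-cargo combination reaching 1162.
Taking medical dressings + plastic sheeting + hygiene kits gives 1193 (≥ 1162) for 188 kg.
Below 188 kg the best achievable stays under 1162.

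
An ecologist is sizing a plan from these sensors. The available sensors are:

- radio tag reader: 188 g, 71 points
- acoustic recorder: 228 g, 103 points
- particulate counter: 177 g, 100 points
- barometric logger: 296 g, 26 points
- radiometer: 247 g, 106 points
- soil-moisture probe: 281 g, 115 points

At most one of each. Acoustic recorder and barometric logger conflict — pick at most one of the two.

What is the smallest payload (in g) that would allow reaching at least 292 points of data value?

Need the lightest bundle worth ≥ 292.
acoustic recorder + particulate counter + radiometer reaches 309 using 652 g.
Any bundle with less than 652 g falls short of 292.

652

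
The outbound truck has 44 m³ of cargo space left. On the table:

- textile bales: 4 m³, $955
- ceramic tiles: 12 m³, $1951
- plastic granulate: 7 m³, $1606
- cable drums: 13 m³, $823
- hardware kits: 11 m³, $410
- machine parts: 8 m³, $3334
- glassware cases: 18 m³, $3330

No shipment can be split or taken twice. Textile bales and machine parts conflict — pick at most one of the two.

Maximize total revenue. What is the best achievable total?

8680

Plastic granulate + hardware kits + machine parts + glassware cases uses 44 of the 44 m³ and totals 8680.
Every other selection either busts 44 m³ or breaks a pairing rule or fails to beat 8680.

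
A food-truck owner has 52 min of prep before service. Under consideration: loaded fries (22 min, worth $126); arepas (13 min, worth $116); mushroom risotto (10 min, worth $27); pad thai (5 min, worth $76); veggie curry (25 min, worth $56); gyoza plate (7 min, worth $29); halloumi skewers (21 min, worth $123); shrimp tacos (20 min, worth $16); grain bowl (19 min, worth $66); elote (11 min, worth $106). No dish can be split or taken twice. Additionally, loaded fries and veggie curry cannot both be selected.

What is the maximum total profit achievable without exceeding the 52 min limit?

424

Ranking by ratio (profit/min): pad thai 15.20, elote 9.64, arepas 8.92.
The ratio heuristic lands on arepas + pad thai + halloumi skewers + elote (421) but leaves 2 min idle.
Dropping halloumi skewers frees 21 min; slotting in loaded fries (22 min) lifts the total to 424 at 51 min.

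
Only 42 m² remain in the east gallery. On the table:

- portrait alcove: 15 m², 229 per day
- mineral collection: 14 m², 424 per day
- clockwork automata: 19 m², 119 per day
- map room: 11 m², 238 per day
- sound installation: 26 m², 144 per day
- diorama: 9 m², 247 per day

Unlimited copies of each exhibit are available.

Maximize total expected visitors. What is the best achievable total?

Density check — mineral collection 30.29, diorama 27.44, map room 21.64, portrait alcove 15.27 are the best per m².
3×mineral collection uses 42 of the 42 m² and totals 1272.
Every other selection either busts 42 m² or fails to beat 1272.

1272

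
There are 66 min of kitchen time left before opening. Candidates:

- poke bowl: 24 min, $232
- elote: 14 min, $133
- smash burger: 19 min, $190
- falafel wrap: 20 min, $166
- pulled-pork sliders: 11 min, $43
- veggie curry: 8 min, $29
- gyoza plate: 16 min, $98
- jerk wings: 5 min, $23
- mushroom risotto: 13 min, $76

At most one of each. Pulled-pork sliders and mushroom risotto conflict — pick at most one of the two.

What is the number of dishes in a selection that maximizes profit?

The maximum profit within 66 min is 588.
For example poke bowl + smash burger + falafel wrap achieves it, using 63 min.
Any selection reaching 588 contains exactly 3 dishes.

3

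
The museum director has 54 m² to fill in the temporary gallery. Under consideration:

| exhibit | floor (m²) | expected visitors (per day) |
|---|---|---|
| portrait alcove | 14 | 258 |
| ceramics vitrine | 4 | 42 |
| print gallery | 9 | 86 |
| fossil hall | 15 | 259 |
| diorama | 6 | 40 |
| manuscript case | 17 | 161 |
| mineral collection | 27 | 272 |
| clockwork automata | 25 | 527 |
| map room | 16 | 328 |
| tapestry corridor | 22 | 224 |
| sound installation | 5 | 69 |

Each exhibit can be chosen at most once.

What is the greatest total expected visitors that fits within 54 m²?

Taking the top-ratio exhibits first gives ceramics vitrine + clockwork automata + map room + sound installation for 966 (50 m²).
Reworking the packing: portrait alcove + fossil hall + clockwork automata uses 54 m² and improves the total to 1044.

1044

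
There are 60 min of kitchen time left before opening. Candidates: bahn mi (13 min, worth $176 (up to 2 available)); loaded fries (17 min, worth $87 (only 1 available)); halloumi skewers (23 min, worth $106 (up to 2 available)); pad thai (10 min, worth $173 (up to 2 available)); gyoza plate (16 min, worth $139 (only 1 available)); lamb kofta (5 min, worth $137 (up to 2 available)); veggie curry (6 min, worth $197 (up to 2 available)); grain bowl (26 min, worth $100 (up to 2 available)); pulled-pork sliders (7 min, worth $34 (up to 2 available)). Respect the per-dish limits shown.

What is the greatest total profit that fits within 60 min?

Ranking by ratio (profit/min): veggie curry 32.83, lamb kofta 27.40, pad thai 17.30, bahn mi 13.54.
Greedy by ratio would take bahn mi + 2×pad thai + 2×lamb kofta + 2×veggie curry: 55 min used, total 1190.
Replace pad thai with bahn mi: the trade gains 3 net, giving 1193 at 58 min.

1193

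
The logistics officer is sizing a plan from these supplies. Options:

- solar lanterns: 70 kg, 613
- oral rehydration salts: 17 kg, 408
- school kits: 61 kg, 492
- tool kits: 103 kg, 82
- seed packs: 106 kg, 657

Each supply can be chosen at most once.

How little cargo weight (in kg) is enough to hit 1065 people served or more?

Need the lightest bundle worth ≥ 1065.
oral rehydration salts + seed packs reaches 1065 using 123 kg.
No combination under 123 kg hits 1065.

123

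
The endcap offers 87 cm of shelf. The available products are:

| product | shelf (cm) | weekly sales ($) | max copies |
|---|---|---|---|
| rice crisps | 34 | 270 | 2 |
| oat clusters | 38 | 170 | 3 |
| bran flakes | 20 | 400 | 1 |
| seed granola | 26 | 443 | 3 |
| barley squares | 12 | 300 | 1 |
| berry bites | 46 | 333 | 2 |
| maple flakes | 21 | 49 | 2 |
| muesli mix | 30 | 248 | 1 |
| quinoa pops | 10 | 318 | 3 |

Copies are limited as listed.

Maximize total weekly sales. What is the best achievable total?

1840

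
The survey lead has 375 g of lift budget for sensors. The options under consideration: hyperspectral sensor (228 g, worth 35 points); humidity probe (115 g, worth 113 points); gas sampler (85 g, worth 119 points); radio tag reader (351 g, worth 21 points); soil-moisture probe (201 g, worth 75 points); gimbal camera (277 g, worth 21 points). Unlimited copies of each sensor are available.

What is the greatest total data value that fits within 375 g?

Density check — gas sampler 1.40, humidity probe 0.98, soil-moisture probe 0.37 are the best per g.
Best packing: 4×gas sampler — 340 g, 476 total.
That's the maximum — no swap from here does better than 476.

476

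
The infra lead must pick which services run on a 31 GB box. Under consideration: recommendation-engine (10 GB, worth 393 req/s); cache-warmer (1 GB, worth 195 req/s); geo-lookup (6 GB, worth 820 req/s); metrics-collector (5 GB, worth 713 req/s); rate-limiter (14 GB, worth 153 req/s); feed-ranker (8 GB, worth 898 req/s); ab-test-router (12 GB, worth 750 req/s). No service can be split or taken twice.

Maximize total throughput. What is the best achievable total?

Greedy by ratio would take recommendation-engine + cache-warmer + geo-lookup + metrics-collector + feed-ranker: 30 GB used, total 3019.
The 11 GB tied up in recommendation-engine and cache-warmer is better spent on ab-test-router — total rises to 3181 (31 GB).

3181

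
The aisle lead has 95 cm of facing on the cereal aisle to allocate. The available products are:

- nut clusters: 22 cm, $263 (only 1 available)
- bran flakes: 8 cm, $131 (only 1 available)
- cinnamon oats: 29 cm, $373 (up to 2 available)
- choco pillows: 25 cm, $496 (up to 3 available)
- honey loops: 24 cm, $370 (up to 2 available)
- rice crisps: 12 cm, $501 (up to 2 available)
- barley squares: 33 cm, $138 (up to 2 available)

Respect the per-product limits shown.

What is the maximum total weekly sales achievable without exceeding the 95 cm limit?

2131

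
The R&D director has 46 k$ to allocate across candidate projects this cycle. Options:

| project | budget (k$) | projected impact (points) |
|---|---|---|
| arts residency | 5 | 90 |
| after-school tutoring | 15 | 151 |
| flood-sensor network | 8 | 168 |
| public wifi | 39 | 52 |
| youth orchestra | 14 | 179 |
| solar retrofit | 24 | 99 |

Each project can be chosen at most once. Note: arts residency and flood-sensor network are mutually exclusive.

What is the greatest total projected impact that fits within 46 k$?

Density check — flood-sensor network 21.00, arts residency 18.00, youth orchestra 12.79, after-school tutoring 10.07 are the best per k$.
Best packing: after-school tutoring + flood-sensor network + youth orchestra — 37 k$, 498 total.

498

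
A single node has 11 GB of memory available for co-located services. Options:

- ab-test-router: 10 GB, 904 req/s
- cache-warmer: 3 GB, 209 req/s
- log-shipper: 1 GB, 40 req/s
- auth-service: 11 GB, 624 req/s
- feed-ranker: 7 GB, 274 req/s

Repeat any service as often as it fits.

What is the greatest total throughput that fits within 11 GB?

944

By throughput per GB: ab-test-router 90.40, cache-warmer 69.67, auth-service 56.73 lead.
Best packing: ab-test-router + log-shipper — 11 GB, 944 total.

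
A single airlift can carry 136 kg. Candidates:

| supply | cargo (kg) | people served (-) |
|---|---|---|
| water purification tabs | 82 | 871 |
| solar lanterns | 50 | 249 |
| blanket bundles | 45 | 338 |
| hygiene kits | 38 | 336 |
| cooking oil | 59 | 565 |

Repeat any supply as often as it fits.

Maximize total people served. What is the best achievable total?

1237

By people served per kg: water purification tabs 10.62, cooking oil 9.58, hygiene kits 8.84, blanket bundles 7.51 lead.
A density-first pass picks water purification tabs + hygiene kits — 1207 at 120 kg.
Replace water purification tabs with hygiene kits + cooking oil: the trade gains 30 net, giving 1237 at 135 kg.
The spare 1 kg is too small for any remaining supply, and no exchange beats 1237.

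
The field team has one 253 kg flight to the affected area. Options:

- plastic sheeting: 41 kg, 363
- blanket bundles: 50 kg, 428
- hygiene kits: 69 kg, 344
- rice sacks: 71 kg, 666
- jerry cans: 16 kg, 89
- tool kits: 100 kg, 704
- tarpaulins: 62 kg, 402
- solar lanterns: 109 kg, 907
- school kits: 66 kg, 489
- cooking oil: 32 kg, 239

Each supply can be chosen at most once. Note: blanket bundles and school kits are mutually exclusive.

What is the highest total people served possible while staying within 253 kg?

2175

By people served per kg: rice sacks 9.38, plastic sheeting 8.85, blanket bundles 8.56, solar lanterns 8.32 lead.
Greedy by ratio would take plastic sheeting + blanket bundles + rice sacks + jerry cans + cooking oil: 210 kg used, total 1785.
The 66 kg tied up in blanket bundles and jerry cans is better spent on solar lanterns — total rises to 2175 (253 kg).
Next best is blanket bundles + rice sacks + jerry cans + solar lanterns at 2090 (246 kg) — short by 85.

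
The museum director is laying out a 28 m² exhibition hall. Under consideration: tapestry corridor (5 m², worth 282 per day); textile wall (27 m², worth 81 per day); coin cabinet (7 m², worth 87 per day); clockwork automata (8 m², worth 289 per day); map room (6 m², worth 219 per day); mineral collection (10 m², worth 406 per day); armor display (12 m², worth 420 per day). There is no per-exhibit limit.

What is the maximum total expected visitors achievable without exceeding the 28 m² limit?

Density check — tapestry corridor 56.40, mineral collection 40.60, map room 36.50 are the best per m².
Taking the top-ratio exhibits first gives 5×tapestry corridor for 1410 (25 m²).
The 5 m² tied up in tapestry corridor is better spent on clockwork automata — total rises to 1417 (28 m²).
Nothing else within 28 m² beats 1417.

1417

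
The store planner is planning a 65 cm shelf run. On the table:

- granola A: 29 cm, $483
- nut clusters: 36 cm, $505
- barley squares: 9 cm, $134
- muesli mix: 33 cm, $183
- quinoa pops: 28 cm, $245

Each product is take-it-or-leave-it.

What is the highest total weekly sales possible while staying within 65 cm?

Taking the top-ratio products first gives granola A + barley squares for 617 (38 cm).
The 9 cm tied up in barley squares is better spent on nut clusters — total rises to 988 (65 cm).

988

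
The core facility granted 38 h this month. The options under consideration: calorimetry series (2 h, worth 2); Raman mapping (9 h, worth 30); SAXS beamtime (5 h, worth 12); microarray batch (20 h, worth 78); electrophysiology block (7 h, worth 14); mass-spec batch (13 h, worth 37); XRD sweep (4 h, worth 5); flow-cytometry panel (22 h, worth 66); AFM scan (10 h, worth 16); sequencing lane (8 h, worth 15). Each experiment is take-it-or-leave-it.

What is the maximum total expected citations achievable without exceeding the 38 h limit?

By expected citations per h: microarray batch 3.90, Raman mapping 3.33, flow-cytometry panel 3.00, mass-spec batch 2.85 lead.
Taking the top-ratio experiments first gives Raman mapping + SAXS beamtime + microarray batch + XRD sweep for 125 (38 h).
Replace Raman mapping and XRD sweep with mass-spec batch: the trade gains 2 net, giving 127 at 38 h.
Every other selection either busts 38 h or fails to beat 127.

127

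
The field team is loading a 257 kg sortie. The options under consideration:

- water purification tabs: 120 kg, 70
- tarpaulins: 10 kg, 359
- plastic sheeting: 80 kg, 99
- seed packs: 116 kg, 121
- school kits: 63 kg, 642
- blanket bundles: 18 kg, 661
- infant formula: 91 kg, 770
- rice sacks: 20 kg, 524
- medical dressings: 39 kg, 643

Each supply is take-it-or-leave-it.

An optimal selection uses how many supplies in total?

The maximum people served within 257 kg is 3599.
tarpaulins + school kits + blanket bundles + infant formula + rice sacks + medical dressings hits 3599 at 241 kg.
All optima have 6 supplies.

6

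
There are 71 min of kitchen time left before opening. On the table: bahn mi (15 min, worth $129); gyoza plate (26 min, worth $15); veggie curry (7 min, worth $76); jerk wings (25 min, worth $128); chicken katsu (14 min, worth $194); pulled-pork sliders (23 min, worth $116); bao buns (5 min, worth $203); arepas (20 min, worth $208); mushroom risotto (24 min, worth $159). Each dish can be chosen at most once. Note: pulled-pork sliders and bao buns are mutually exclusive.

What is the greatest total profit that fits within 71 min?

Taking the top-ratio dishes first gives bahn mi + veggie curry + chicken katsu + bao buns + arepas for 810 (61 min).
The 15 min tied up in bahn mi is better spent on mushroom risotto — total rises to 840 (70 min).
Runner-up bahn mi + veggie curry + chicken katsu + bao buns + arepas tops out at 810.

840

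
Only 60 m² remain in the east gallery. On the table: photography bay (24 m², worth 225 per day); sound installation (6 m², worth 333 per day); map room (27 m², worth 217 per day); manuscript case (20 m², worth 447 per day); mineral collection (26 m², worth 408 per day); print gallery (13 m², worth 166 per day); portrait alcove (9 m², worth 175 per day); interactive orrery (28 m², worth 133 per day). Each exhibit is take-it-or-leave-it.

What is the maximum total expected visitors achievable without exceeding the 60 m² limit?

1188

The ratio heuristic lands on sound installation + manuscript case + print gallery + portrait alcove (1121) but leaves 12 m² idle.
The 22 m² tied up in print gallery and portrait alcove is better spent on mineral collection — total rises to 1188 (52 m²).
No other feasible combination exceeds 1188.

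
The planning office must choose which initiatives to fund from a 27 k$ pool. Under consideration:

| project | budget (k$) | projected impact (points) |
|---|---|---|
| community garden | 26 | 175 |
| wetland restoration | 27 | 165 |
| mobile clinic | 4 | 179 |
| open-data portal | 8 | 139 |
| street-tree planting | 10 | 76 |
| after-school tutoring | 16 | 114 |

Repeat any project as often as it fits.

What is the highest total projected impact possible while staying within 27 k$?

Best packing: 6×mobile clinic — 24 k$, 1074 total.

1074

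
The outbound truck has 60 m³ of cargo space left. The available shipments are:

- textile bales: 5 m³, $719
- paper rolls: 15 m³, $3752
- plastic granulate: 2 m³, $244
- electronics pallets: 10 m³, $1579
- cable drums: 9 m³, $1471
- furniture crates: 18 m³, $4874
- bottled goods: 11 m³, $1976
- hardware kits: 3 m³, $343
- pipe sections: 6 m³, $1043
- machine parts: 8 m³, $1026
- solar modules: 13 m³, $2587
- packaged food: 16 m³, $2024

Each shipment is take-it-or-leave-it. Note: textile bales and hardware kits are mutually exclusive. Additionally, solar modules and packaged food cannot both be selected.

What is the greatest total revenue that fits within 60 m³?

13532

The ratio heuristic lands on paper rolls + plastic granulate + furniture crates + bottled goods + solar modules (13433) but leaves 1 m³ idle.
The 2 m³ tied up in plastic granulate is better spent on hardware kits — total rises to 13532 (60 m³).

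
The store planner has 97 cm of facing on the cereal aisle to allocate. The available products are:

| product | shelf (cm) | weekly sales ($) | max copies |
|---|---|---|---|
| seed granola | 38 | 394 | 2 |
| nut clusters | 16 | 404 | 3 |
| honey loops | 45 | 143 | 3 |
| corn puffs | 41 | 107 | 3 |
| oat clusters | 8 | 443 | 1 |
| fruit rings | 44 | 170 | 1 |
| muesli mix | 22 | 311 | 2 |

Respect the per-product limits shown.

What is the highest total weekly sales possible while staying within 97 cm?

2049

Taking the top-ratio products first gives 3×nut clusters + oat clusters + muesli mix for 1966 (78 cm).
Replace muesli mix with seed granola: the trade gains 83 net, giving 2049 at 94 cm.
Every other selection either busts 97 cm or exceeds an availability limit or fails to beat 2049.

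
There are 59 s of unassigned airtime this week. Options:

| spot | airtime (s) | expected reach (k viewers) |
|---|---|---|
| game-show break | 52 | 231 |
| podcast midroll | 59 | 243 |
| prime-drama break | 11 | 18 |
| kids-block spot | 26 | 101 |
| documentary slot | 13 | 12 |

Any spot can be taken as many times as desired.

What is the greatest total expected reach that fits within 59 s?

Taking the top-ratio spots first gives game-show break for 231 (52 s).
Dropping game-show break frees 52 s; slotting in podcast midroll (59 s) lifts the total to 243 at 59 s.

243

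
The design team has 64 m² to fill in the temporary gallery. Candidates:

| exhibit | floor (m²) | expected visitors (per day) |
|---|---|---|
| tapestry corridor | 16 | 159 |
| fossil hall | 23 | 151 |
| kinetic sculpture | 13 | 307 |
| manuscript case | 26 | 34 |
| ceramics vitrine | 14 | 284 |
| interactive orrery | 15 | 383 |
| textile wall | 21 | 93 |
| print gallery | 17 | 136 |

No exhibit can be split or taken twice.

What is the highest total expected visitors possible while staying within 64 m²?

1133

Ranking by ratio (expected visitors/m²): interactive orrery 25.53, kinetic sculpture 23.62, ceramics vitrine 20.29, tapestry corridor 9.94.
Tapestry corridor + kinetic sculpture + ceramics vitrine + interactive orrery uses 58 of the 64 m² and totals 1133.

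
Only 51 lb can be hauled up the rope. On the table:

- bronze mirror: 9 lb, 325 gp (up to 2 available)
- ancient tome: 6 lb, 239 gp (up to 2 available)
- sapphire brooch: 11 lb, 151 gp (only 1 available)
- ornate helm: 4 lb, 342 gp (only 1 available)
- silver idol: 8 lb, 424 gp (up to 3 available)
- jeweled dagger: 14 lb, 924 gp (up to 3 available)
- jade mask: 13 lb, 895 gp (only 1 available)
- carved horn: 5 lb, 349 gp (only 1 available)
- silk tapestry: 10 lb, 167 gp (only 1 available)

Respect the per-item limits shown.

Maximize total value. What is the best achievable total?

Ranking by ratio (value/lb): ornate helm 85.50, carved horn 69.80, jade mask 68.85, jeweled dagger 66.00.
A density-first pass picks ornate helm + 2×jeweled dagger + jade mask + carved horn — 3434 at 50 lb.
The 13 lb tied up in jade mask is better spent on jeweled dagger — total rises to 3463 (51 lb).
That's the maximum — no swap from here does better than 3463.

3463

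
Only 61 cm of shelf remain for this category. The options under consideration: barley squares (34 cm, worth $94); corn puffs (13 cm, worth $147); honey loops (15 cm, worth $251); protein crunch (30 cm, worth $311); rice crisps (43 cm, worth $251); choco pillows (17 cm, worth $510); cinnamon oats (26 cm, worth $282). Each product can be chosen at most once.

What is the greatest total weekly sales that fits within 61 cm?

1043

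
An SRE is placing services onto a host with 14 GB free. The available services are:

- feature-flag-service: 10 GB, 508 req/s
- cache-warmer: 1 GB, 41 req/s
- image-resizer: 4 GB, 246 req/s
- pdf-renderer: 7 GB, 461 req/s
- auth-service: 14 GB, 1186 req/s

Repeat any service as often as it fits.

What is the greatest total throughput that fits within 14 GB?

Auth-service uses 14 of the 14 GB and totals 1186.

1186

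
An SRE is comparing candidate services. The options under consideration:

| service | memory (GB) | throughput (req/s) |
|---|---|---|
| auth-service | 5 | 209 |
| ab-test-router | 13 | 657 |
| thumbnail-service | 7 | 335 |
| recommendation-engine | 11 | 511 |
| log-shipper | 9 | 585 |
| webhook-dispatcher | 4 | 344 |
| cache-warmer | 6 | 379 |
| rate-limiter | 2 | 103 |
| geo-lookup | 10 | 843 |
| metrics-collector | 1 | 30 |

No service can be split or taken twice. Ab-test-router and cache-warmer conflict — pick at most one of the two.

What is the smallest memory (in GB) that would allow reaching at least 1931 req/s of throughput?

Look for the lowest-memory combination reaching 1931.
auth-service + log-shipper + webhook-dispatcher + geo-lookup: 1981 throughput at 28 GB.
No combination under 28 GB hits 1931.

28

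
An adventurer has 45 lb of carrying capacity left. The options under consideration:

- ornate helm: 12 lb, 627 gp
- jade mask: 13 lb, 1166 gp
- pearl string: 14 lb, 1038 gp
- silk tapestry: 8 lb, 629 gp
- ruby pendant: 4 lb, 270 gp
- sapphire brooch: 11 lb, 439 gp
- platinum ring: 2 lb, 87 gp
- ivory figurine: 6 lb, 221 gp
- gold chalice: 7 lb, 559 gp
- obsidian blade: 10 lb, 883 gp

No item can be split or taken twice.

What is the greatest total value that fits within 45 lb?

3716

A density-first pass picks jade mask + silk tapestry + ruby pendant + platinum ring + gold chalice + obsidian blade — 3594 at 44 lb.
Dropping ruby pendant and platinum ring and gold chalice frees 13 lb; slotting in pearl string (14 lb) lifts the total to 3716 at 45 lb.
No other feasible combination exceeds 3716.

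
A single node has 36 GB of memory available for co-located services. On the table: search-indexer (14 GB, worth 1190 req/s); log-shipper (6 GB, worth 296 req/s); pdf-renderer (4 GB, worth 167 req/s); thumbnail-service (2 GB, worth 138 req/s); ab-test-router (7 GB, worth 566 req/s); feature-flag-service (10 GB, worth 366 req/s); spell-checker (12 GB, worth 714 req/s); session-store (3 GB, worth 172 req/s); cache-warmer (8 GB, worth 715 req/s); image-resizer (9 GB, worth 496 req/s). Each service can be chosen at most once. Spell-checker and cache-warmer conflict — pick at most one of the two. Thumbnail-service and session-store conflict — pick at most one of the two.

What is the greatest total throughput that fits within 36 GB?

Ranking by ratio (throughput/GB): cache-warmer 89.38, search-indexer 85.00, ab-test-router 80.86.
Taking search-indexer + pdf-renderer + ab-test-router + session-store + cache-warmer: 36 GB used, 2810 in throughput.
An exhaustive check of the 1024 subsets confirms 2810.

2810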